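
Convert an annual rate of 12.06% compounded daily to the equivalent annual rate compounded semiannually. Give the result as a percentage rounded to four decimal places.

12.4289%

EAR = (1 + 0.1206/365)^365 − 1 = 0.128151.
Solve (1 + r/2)^2 = 1.128151: r/2 = 1.128151^(1/2) − 1 = 0.062145, so r = 0.124289 = 12.4289%.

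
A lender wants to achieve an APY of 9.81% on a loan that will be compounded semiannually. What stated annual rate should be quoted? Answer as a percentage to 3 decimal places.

9.581%

(1 + r/2)^2 − 1 = 0.0981, so 1 + r/2 = 1.0981^(1/2).
r/2 = 0.047903, so r = 0.095805 = 9.581%.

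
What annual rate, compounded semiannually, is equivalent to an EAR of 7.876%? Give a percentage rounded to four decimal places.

(1 + r/2)^2 − 1 = 0.07876, so 1 + r/2 = 1.07876^(1/2).
r/2 = 0.038634, so r = 0.077267 = 7.7267%.

7.7267%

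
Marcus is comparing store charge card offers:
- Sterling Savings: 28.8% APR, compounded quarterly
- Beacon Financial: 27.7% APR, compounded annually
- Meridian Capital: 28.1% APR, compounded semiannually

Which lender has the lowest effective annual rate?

Sterling Savings: (1 + 0.288/4)^4 − 1 = 32.062%
Beacon Financial: compounded annually, EAR = 27.700%
Meridian Capital: (1 + 0.281/2)^2 − 1 = 30.074%
The lowest effective annual rate is Beacon Financial at 27.700%.

Beacon Financial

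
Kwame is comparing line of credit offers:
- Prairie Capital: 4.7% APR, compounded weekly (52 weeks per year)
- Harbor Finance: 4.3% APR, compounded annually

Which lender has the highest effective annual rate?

Prairie Capital: (1 + 0.047/52)^52 − 1 = 4.810%
Harbor Finance: compounded annually, EAR = 4.300%
The highest effective annual rate is Prairie Capital at 4.810%.

Prairie Capital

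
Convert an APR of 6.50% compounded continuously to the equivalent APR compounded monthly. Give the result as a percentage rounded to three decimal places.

6.518%

EAR under continuous compounding: e^0.0650 − 1 = 0.067159.
Solve (1 + r/12)^12 = 1.067159: r/12 = 1.067159^(1/12) − 1 = 0.005431, so r = 0.065176 = 6.518%.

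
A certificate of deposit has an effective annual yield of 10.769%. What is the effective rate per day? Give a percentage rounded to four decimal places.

The per-day rate i satisfies (1 + i)^365 = 1 + 0.10769.
i = 1.10769^(1/365) − 1 = 0.0002802 = 0.0280%.

0.0280%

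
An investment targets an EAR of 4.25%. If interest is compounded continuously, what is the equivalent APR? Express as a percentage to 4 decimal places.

Continuous: nominal r satisfies e^r − 1 = 0.0425.
r = ln(1 + 0.0425) = ln(1.0425) = 0.041622 = 4.1622%.

4.1622%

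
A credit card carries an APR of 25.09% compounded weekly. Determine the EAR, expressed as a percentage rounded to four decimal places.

EAR = (1 + 0.2509/52)^52 − 1.
= (1 + 0.004825)^52 − 1 = 1.284406 − 1 = 28.4406%.

28.4406%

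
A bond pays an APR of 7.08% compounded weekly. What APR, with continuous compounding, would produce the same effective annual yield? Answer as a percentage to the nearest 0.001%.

EAR = (1 + 0.0708/52)^52 − 1 = 0.073315.
Equivalent continuous rate: r = ln(1 + 0.073315) = 0.070752 = 7.075%.

7.075%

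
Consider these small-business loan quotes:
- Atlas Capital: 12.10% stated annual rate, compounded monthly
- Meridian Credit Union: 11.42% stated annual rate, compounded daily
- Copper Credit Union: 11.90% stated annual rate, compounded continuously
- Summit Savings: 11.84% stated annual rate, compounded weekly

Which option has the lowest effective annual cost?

Atlas Capital: (1 + 0.1210/12)^12 − 1 = 12.794%
Meridian Credit Union: (1 + 0.1142/365)^365 − 1 = 12.096%
Copper Credit Union: e^0.1190 − 1 = 12.637%
Summit Savings: (1 + 0.1184/52)^52 − 1 = 12.554%
The lowest effective annual rate is Meridian Credit Union at 12.096%.

Meridian Credit Union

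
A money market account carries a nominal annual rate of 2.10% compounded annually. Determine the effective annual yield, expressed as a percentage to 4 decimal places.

2.1000%

Annual compounding means the effective rate equals the nominal rate: 2.1000%.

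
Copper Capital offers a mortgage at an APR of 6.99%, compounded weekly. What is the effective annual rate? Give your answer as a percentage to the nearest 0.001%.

7.235%

EAR = (1 + 0.0699/52)^52 − 1.
= 1.072351 − 1 = 7.235%.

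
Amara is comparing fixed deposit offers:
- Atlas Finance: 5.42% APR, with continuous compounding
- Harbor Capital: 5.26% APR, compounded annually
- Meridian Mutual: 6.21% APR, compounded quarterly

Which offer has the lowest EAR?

Atlas Finance: e^0.0542 − 1 = 5.570%
Harbor Capital: compounded annually, EAR = 5.260%
Meridian Mutual: (1 + 0.0621/4)^4 − 1 = 6.356%
The lowest effective annual rate is Harbor Capital at 5.260%.

Harbor Capital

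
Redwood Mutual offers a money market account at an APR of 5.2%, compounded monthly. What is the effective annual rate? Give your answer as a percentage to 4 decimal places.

EAR = (1 + 0.052/12)^12 − 1.
= 1.053257 − 1 = 5.3257%.

5.3257%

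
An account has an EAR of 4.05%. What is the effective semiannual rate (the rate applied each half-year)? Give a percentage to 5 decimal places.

The per-half-year rate i satisfies (1 + i)^2 = 1 + 0.0405.
i = 1.0405^(1/2) − 1 = 0.0200490 = 2.00490%.

2.00490%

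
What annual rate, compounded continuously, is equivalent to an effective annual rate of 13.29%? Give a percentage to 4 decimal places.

Continuous: nominal r satisfies e^r − 1 = 0.1329.
r = ln(1 + 0.1329) = ln(1.1329) = 0.124781 = 12.4781%.

12.4781%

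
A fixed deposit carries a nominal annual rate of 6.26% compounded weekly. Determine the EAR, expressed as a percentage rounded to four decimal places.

EAR = (1 + 0.0626/52)^52 − 1.
= 1.064561 − 1 = 6.4561%.

6.4561%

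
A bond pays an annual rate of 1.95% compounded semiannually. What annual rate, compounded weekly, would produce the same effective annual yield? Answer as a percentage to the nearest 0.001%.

EAR = (1 + 0.0195/2)^2 − 1 = 0.019595.
Solve (1 + r/52)^52 = 1.019595: r/52 = 1.019595^(1/52) − 1 = 0.000373, so r = 0.019409 = 1.941%.

1.941%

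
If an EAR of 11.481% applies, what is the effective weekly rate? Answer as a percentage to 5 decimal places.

The per-week rate i satisfies (1 + i)^52 = 1 + 0.11481.
i = 1.11481^(1/52) − 1 = 0.0020923 = 0.20923%.

0.20923%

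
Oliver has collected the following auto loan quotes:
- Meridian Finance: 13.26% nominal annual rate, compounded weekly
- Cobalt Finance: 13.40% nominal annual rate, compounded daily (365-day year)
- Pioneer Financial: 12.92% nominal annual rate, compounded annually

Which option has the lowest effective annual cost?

Meridian Finance: (1 + 0.1326/52)^52 − 1 = 14.160%
Cobalt Finance: (1 + 0.1340/365)^365 − 1 = 14.336%
Pioneer Financial: compounded annually, EAR = 12.920%
The lowest effective annual rate is Pioneer Financial at 12.920%.

Pioneer Financial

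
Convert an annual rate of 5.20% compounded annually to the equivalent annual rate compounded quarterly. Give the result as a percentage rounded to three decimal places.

5.102%

Compounded annually, EAR = nominal = 0.052000.
Solve (1 + r/4)^4 = 1.052000: r/4 = 1.052000^(1/4) − 1 = 0.012754, so r = 0.051016 = 5.102%.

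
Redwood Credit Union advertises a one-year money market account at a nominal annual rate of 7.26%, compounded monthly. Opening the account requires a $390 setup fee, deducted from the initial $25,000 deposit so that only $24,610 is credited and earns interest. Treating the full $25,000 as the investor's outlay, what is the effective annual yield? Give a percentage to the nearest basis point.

5.83%

Value after one year: 24,610 × (1 + 0.0726/12)^12 = 24,610 × 1.075065 = $26,457.35.
Effective yield on the $25,000 outlay: 26,457.35 / 25,000 − 1 = 0.058294 = 5.83%.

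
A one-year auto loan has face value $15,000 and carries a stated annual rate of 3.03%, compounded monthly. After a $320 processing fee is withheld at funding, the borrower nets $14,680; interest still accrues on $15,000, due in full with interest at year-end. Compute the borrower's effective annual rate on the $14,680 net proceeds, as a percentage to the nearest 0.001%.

Amount owed after one year: 15,000 × (1 + 0.0303/12)^12 = 15,000 × 1.030724 = $15,460.87.
Effective rate on net proceeds: 15,460.87 / 14,680 − 1 = 0.053192 = 5.319%.

5.319%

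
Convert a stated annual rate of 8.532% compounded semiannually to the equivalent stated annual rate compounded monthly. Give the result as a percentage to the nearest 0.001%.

8.384%

EAR = (1 + 0.08532/2)^2 − 1 = 0.087140.
Solve (1 + r/12)^12 = 1.087140: r/12 = 1.087140^(1/12) − 1 = 0.006987, so r = 0.083842 = 8.384%.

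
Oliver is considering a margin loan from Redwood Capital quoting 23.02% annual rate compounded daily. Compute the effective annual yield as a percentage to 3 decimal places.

25.876%

EAR = (1 + 0.2302/365)^365 − 1.
= (1 + 0.000631)^365 − 1 = 1.258760 − 1 = 25.876%.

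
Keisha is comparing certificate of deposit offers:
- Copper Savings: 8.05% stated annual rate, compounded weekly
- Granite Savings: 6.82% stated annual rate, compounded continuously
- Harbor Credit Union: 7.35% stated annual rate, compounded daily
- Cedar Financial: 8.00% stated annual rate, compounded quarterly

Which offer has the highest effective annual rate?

Copper Savings: (1 + 0.0805/52)^52 − 1 = 8.376%
Granite Savings: e^0.0682 − 1 = 7.058%
Harbor Credit Union: (1 + 0.0735/365)^365 − 1 = 7.626%
Cedar Financial: (1 + 0.0800/4)^4 − 1 = 8.243%
The highest effective annual rate is Copper Savings at 8.376%.

Copper Savings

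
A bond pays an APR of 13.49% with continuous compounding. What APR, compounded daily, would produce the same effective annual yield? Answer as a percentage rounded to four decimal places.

EAR under continuous compounding: e^0.1349 − 1 = 0.144422.
Solve (1 + r/365)^365 = 1.144422: r/365 = 1.144422^(1/365) − 1 = 0.000370, so r = 0.134925 = 13.4925%.

13.4925%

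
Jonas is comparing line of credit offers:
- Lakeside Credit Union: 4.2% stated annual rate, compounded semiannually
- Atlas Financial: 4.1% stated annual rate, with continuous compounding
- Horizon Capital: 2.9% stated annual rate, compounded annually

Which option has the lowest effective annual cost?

Lakeside Credit Union: (1 + 0.042/2)^2 − 1 = 4.244%
Atlas Financial: e^0.041 − 1 = 4.185%
Horizon Capital: compounded annually, EAR = 2.900%
The lowest effective annual rate is Horizon Capital at 2.900%.

Horizon Capital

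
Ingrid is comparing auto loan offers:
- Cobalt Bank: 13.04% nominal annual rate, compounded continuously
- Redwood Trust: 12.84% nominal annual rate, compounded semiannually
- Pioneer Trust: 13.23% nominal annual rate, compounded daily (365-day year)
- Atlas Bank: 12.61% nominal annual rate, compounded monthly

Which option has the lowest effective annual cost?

Redwood Trust

Cobalt Bank: e^0.1304 − 1 = 13.928%
Redwood Trust: (1 + 0.1284/2)^2 − 1 = 13.252%
Pioneer Trust: (1 + 0.1323/365)^365 − 1 = 14.142%
Atlas Bank: (1 + 0.1261/12)^12 − 1 = 13.365%
The lowest effective annual rate is Redwood Trust at 13.252%.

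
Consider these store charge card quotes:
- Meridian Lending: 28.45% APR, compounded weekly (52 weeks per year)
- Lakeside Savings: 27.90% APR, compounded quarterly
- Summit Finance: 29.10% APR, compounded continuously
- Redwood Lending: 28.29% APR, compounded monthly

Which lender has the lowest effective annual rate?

Lakeside Savings

Meridian Lending: (1 + 0.2845/52)^52 − 1 = 32.807%
Lakeside Savings: (1 + 0.2790/4)^4 − 1 = 30.957%
Summit Finance: e^0.2910 − 1 = 33.776%
Redwood Lending: (1 + 0.2829/12)^12 − 1 = 32.262%
The lowest effective annual rate is Lakeside Savings at 30.957%.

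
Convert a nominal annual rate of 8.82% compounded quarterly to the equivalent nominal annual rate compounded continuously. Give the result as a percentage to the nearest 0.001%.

8.724%

EAR = (1 + 0.0882/4)^4 − 1 = 0.091160.
Equivalent continuous rate: r = ln(1 + 0.091160) = 0.087242 = 8.724%.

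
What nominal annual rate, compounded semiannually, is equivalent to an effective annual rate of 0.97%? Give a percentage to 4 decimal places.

0.9677%

(1 + r/2)^2 − 1 = 0.0097, so 1 + r/2 = 1.0097^(1/2).
r/2 = 0.004838, so r = 0.009677 = 0.9677%.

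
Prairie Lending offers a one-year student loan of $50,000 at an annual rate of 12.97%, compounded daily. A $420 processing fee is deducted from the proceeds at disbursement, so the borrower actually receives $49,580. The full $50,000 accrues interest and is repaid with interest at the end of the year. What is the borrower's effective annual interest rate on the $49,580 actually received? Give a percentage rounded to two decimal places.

Amount owed after one year: 50,000 × (1 + 0.1297/365)^365 = 50,000 × 1.138461 = $56,923.03.
Effective rate on net proceeds: 56,923.03 / 49,580 − 1 = 0.148105 = 14.81%.

14.81%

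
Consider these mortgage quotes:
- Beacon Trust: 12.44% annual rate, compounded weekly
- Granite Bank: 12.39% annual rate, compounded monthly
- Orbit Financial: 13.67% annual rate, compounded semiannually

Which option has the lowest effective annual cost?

Beacon Trust: (1 + 0.1244/52)^52 − 1 = 13.230%
Granite Bank: (1 + 0.1239/12)^12 − 1 = 13.118%
Orbit Financial: (1 + 0.1367/2)^2 − 1 = 14.137%
The lowest effective annual rate is Granite Bank at 13.118%.

Granite Bank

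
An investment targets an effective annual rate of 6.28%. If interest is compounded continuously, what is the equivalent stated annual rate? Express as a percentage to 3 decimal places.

Continuous: nominal r satisfies e^r − 1 = 0.0628.
r = ln(1 + 0.0628) = ln(1.0628) = 0.060907 = 6.091%.

6.091%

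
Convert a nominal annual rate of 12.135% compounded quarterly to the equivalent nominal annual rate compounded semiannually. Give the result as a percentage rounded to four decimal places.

12.3191%

EAR = (1 + 0.12135/4)^4 − 1 = 0.126985.
Solve (1 + r/2)^2 = 1.126985: r/2 = 1.126985^(1/2) − 1 = 0.061595, so r = 0.123191 = 12.3191%.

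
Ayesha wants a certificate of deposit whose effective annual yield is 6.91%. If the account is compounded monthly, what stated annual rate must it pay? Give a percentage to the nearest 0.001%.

(1 + r/12)^12 − 1 = 0.0691, so 1 + r/12 = 1.0691^(1/12).
r/12 = 0.005584, so r = 0.067004 = 6.700%.

6.700%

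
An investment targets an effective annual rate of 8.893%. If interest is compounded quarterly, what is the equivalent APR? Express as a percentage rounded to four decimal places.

8.6109%

(1 + r/4)^4 − 1 = 0.08893, so 1 + r/4 = 1.08893^(1/4).
r/4 = 0.021527, so r = 0.086109 = 8.6109%.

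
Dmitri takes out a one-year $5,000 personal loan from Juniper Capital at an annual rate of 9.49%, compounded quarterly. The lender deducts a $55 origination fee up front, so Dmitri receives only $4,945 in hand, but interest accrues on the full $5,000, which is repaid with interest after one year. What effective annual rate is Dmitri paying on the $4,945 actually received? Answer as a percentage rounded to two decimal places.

11.05%

Amount owed after one year: 5,000 × (1 + 0.0949/4)^4 = 5,000 × 1.098331 = $5,491.65.
Effective rate on net proceeds: 5,491.65 / 4,945 − 1 = 0.110547 = 11.05%.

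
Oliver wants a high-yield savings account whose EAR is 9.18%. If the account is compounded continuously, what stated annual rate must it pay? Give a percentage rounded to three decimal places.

8.783%

Continuous: nominal r satisfies e^r − 1 = 0.0918.
r = ln(1 + 0.0918) = ln(1.0918) = 0.087828 = 8.783%.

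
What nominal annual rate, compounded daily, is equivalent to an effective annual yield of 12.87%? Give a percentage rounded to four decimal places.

12.1087%

(1 + r/365)^365 − 1 = 0.1287, so 1 + r/365 = 1.1287^(1/365).
r/365 = 0.000332, so r = 0.121087 = 12.1087%.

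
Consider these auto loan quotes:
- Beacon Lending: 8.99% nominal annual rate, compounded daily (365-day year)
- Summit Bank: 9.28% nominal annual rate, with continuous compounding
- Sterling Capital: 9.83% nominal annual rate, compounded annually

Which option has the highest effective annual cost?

Sterling Capital

Beacon Lending: (1 + 0.0899/365)^365 − 1 = 9.405%
Summit Bank: e^0.0928 − 1 = 9.724%
Sterling Capital: compounded annually, EAR = 9.830%
The highest effective annual rate is Sterling Capital at 9.830%.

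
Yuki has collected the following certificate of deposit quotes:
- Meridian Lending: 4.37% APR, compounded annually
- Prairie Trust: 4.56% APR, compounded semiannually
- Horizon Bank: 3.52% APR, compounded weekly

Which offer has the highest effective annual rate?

Meridian Lending: compounded annually, EAR = 4.370%
Prairie Trust: (1 + 0.0456/2)^2 − 1 = 4.612%
Horizon Bank: (1 + 0.0352/52)^52 − 1 = 3.581%
The highest effective annual rate is Prairie Trust at 4.612%.

Prairie Trust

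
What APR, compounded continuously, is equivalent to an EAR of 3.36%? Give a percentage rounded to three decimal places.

Continuous: nominal r satisfies e^r − 1 = 0.0336.
r = ln(1 + 0.0336) = ln(1.0336) = 0.033048 = 3.305%.

3.305%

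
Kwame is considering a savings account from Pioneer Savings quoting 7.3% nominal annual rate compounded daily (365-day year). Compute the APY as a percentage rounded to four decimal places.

7.5723%

EAR = (1 + 0.073/365)^365 − 1.
= (1 + 0.000200)^365 − 1 = 1.075723 − 1 = 7.5723%.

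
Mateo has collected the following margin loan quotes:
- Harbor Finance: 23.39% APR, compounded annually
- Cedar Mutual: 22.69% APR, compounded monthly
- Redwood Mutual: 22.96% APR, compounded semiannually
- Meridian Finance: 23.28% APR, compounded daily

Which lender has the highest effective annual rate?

Meridian Finance

Harbor Finance: compounded annually, EAR = 23.390%
Cedar Mutual: (1 + 0.2269/12)^12 − 1 = 25.205%
Redwood Mutual: (1 + 0.2296/2)^2 − 1 = 24.278%
Meridian Finance: (1 + 0.2328/365)^365 − 1 = 26.204%
The highest effective annual rate is Meridian Finance at 26.204%.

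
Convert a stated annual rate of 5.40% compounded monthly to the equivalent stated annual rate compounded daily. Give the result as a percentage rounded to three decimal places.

EAR = (1 + 0.0540/12)^12 − 1 = 0.055357.
Solve (1 + r/365)^365 = 1.055357: r/365 = 1.055357^(1/365) − 1 = 0.000148, so r = 0.053883 = 5.388%.

5.388%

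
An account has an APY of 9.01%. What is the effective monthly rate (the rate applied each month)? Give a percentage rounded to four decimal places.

The per-month rate i satisfies (1 + i)^12 = 1 + 0.0901.
i = 1.0901^(1/12) − 1 = 0.0072150 = 0.7215%.

0.7215%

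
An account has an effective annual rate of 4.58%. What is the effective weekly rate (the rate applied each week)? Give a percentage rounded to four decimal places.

The per-week rate i satisfies (1 + i)^52 = 1 + 0.0458.
i = 1.0458^(1/52) − 1 = 0.0008616 = 0.0862%.

0.0862%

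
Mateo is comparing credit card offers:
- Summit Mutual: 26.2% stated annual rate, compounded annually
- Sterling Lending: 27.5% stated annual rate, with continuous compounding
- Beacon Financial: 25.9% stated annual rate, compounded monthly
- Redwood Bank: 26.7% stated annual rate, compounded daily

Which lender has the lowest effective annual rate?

Summit Mutual: compounded annually, EAR = 26.200%
Sterling Lending: e^0.275 − 1 = 31.653%
Beacon Financial: (1 + 0.259/12)^12 − 1 = 29.207%
Redwood Bank: (1 + 0.267/365)^365 − 1 = 30.591%
The lowest effective annual rate is Summit Mutual at 26.200%.

Summit Mutual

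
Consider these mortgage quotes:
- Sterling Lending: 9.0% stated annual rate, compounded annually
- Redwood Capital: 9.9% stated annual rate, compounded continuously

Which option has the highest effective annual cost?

Redwood Capital

Sterling Lending: compounded annually, EAR = 9.000%
Redwood Capital: e^0.099 − 1 = 10.407%
The highest effective annual rate is Redwood Capital at 10.407%.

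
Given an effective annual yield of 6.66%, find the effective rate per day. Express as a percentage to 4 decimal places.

The per-day rate i satisfies (1 + i)^365 = 1 + 0.0666.
i = 1.0666^(1/365) − 1 = 0.0001767 = 0.0177%.

0.0177%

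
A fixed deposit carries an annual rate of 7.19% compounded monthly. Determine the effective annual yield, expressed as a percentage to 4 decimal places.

7.4317%

EAR = (1 + 0.0719/12)^12 − 1.
= 1.074317 − 1 = 7.4317%.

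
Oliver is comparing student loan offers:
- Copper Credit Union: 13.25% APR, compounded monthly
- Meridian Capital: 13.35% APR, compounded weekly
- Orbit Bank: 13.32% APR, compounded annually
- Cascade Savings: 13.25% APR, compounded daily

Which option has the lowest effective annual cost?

Copper Credit Union: (1 + 0.1325/12)^12 − 1 = 14.085%
Meridian Capital: (1 + 0.1335/52)^52 − 1 = 14.263%
Orbit Bank: compounded annually, EAR = 13.320%
Cascade Savings: (1 + 0.1325/365)^365 − 1 = 14.165%
The lowest effective annual rate is Orbit Bank at 13.320%.

Orbit Bank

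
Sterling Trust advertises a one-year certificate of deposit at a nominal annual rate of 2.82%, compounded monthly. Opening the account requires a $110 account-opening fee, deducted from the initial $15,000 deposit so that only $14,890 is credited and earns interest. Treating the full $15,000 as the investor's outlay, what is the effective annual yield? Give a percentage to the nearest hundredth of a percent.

Value after one year: 14,890 × (1 + 0.0282/12)^12 = 14,890 × 1.028567 = $15,315.37.
Effective yield on the $15,000 outlay: 15,315.37 / 15,000 − 1 = 0.021025 = 2.10%.

2.10%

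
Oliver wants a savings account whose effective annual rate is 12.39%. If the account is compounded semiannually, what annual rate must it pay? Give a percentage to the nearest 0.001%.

12.028%

(1 + r/2)^2 − 1 = 0.1239, so 1 + r/2 = 1.1239^(1/2).
r/2 = 0.060141, so r = 0.120283 = 12.028%.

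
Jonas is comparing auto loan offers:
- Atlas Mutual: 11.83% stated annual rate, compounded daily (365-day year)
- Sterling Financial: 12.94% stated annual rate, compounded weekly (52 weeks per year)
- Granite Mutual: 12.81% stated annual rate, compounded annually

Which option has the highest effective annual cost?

Atlas Mutual: (1 + 0.1183/365)^365 − 1 = 12.556%
Sterling Financial: (1 + 0.1294/52)^52 − 1 = 13.796%
Granite Mutual: compounded annually, EAR = 12.810%
The highest effective annual rate is Sterling Financial at 13.796%.

Sterling Financial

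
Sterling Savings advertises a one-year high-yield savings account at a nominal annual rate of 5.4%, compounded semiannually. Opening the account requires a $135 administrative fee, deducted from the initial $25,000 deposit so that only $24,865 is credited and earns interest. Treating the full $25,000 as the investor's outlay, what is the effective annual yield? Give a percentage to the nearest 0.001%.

4.903%

Value after one year: 24,865 × (1 + 0.054/2)^2 = 24,865 × 1.054729 = $26,225.84.
Effective yield on the $25,000 outlay: 26,225.84 / 25,000 − 1 = 0.049033 = 4.903%.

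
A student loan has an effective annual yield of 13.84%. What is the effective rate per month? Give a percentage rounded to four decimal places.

1.0861%

The per-month rate i satisfies (1 + i)^12 = 1 + 0.1384.
i = 1.1384^(1/12) − 1 = 0.0108605 = 1.0861%.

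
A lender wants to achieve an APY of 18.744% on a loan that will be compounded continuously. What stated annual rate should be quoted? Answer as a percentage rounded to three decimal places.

17.180%

Continuous: nominal r satisfies e^r − 1 = 0.18744.
r = ln(1 + 0.18744) = ln(1.18744) = 0.171800 = 17.180%.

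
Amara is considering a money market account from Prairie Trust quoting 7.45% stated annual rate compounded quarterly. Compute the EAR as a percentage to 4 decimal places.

EAR = (1 + 0.0745/4)^4 − 1.
= (1 + 0.018625)^4 − 1 = 1.076607 − 1 = 7.6607%.

7.6607%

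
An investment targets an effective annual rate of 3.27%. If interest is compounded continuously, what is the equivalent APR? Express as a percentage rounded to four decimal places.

Continuous: nominal r satisfies e^r − 1 = 0.0327.
r = ln(1 + 0.0327) = ln(1.0327) = 0.032177 = 3.2177%.

3.2177%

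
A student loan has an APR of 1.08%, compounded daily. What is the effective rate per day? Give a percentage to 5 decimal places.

0.00296%

With a nominal annual rate compounded daily, the periodic rate is the nominal rate divided by 365.
i = 0.0108 / 365 = 0.0000296 = 0.00296%.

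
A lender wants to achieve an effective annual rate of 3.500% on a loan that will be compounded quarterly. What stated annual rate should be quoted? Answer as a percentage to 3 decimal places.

(1 + r/4)^4 − 1 = 0.03500, so 1 + r/4 = 1.03500^(1/4).
r/4 = 0.008637, so r = 0.034550 = 3.455%.

3.455%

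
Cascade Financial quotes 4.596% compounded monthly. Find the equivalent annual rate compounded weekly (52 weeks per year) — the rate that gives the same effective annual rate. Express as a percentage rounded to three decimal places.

EAR = (1 + 0.04596/12)^12 − 1 = 0.046941.
Solve (1 + r/52)^52 = 1.046941: r/52 = 1.046941^(1/52) − 1 = 0.000883, so r = 0.045892 = 4.589%.

4.589%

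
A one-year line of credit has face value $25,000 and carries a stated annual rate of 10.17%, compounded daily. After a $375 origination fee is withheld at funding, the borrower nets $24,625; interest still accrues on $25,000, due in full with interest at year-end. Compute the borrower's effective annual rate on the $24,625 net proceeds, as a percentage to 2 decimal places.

Amount owed after one year: 25,000 × (1 + 0.1017/365)^365 = 25,000 × 1.107036 = $27,675.89.
Effective rate on net proceeds: 27,675.89 / 24,625 − 1 = 0.123894 = 12.39%.

12.39%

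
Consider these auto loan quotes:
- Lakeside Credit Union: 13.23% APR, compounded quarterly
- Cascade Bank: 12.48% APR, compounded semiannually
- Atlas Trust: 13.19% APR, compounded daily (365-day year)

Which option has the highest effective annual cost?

Lakeside Credit Union: (1 + 0.1323/4)^4 − 1 = 13.901%
Cascade Bank: (1 + 0.1248/2)^2 − 1 = 12.869%
Atlas Trust: (1 + 0.1319/365)^365 − 1 = 14.097%
The highest effective annual rate is Atlas Trust at 14.097%.

Atlas Trust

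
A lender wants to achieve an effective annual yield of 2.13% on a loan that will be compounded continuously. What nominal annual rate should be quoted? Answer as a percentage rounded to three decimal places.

2.108%

Continuous: nominal r satisfies e^r − 1 = 0.0213.
r = ln(1 + 0.0213) = ln(1.0213) = 0.021076 = 2.108%.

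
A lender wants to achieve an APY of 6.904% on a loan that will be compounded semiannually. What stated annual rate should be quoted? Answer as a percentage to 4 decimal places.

6.7888%

(1 + r/2)^2 − 1 = 0.06904, so 1 + r/2 = 1.06904^(1/2).
r/2 = 0.033944, so r = 0.067888 = 6.7888%.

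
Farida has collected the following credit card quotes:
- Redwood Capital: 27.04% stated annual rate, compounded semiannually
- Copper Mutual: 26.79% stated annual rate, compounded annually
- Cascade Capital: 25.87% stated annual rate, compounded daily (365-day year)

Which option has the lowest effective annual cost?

Redwood Capital: (1 + 0.2704/2)^2 − 1 = 28.868%
Copper Mutual: compounded annually, EAR = 26.790%
Cascade Capital: (1 + 0.2587/365)^365 − 1 = 29.513%
The lowest effective annual rate is Copper Mutual at 26.790%.

Copper Mutual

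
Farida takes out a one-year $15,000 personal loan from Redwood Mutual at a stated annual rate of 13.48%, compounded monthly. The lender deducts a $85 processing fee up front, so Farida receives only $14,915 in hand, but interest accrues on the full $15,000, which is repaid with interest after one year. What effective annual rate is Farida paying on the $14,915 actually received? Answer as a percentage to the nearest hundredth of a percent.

Amount owed after one year: 15,000 × (1 + 0.1348/12)^12 = 15,000 × 1.143448 = $17,151.72.
Effective rate on net proceeds: 17,151.72 / 14,915 − 1 = 0.149965 = 15.00%.

15.00%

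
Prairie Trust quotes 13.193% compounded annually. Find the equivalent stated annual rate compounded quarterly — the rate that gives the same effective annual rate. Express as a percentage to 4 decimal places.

12.5864%

Compounded annually, EAR = nominal = 0.131930.
Solve (1 + r/4)^4 = 1.131930: r/4 = 1.131930^(1/4) − 1 = 0.031466, so r = 0.125864 = 12.5864%.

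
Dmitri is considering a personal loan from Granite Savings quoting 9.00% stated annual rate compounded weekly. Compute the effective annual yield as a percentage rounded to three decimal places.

9.409%

EAR = (1 + 0.0900/52)^52 − 1.
= (1 + 0.001731)^52 − 1 = 1.094089 − 1 = 9.409%.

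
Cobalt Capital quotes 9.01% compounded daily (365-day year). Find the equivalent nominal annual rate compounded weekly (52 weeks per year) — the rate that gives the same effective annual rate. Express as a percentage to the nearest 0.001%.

9.017%

EAR = (1 + 0.0901/365)^365 − 1 = 0.094272.
Solve (1 + r/52)^52 = 1.094272: r/52 = 1.094272^(1/52) − 1 = 0.001734, so r = 0.090167 = 9.017%.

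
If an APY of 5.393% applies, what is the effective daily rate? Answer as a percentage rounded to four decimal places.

0.0144%

The per-day rate i satisfies (1 + i)^365 = 1 + 0.05393.
i = 1.05393^(1/365) − 1 = 0.0001439 = 0.0144%.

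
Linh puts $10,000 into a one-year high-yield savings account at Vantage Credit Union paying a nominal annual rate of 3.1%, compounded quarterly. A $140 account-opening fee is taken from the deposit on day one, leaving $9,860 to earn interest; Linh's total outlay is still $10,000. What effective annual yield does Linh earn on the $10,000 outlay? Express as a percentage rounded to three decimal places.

1.692%

Value after one year: 9,860 × (1 + 0.031/4)^4 = 9,860 × 1.031362 = $10,169.23.
Effective yield on the $10,000 outlay: 10,169.23 / 10,000 − 1 = 0.016923 = 1.692%.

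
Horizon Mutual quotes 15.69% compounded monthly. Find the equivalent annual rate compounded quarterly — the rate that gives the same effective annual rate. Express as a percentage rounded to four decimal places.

EAR = (1 + 0.1569/12)^12 − 1 = 0.168690.
Solve (1 + r/4)^4 = 1.168690: r/4 = 1.168690^(1/4) − 1 = 0.039740, so r = 0.158960 = 15.8960%.

15.8960%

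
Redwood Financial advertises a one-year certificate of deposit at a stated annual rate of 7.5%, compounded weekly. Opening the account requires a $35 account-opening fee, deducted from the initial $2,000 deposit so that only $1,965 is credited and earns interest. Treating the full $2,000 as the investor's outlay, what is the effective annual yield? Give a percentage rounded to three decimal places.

Value after one year: 1,965 × (1 + 0.075/52)^52 = 1,965 × 1.077826 = $2,117.93.
Effective yield on the $2,000 outlay: 2,117.93 / 2,000 − 1 = 0.058964 = 5.896%.

5.896%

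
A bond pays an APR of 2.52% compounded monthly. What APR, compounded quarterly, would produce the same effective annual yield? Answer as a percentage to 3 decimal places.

EAR = (1 + 0.0252/12)^12 − 1 = 0.025493.
Solve (1 + r/4)^4 = 1.025493: r/4 = 1.025493^(1/4) − 1 = 0.006313, so r = 0.025253 = 2.525%.

2.525%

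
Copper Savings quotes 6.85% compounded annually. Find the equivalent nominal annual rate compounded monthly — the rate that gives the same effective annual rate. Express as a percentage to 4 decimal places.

Compounded annually, EAR = nominal = 0.068500.
Solve (1 + r/12)^12 = 1.068500: r/12 = 1.068500^(1/12) − 1 = 0.005537, so r = 0.066439 = 6.6439%.

6.6439%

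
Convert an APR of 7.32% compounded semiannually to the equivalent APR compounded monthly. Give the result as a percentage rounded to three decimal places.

EAR = (1 + 0.0732/2)^2 − 1 = 0.074540.
Solve (1 + r/12)^12 = 1.074540: r/12 = 1.074540^(1/12) − 1 = 0.006009, so r = 0.072108 = 7.211%.

7.211%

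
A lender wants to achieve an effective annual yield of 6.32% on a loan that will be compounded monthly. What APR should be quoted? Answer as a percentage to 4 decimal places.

6.1440%

(1 + r/12)^12 − 1 = 0.0632, so 1 + r/12 = 1.0632^(1/12).
r/12 = 0.005120, so r = 0.061440 = 6.1440%.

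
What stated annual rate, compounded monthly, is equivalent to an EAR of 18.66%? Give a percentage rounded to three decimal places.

17.232%

(1 + r/12)^12 − 1 = 0.1866, so 1 + r/12 = 1.1866^(1/12).
r/12 = 0.014360, so r = 0.172318 = 17.232%.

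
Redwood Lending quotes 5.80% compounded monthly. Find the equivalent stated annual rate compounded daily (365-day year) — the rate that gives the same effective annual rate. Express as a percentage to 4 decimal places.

5.7865%

EAR = (1 + 0.0580/12)^12 − 1 = 0.059567.
Solve (1 + r/365)^365 = 1.059567: r/365 = 1.059567^(1/365) − 1 = 0.000159, so r = 0.057865 = 5.7865%.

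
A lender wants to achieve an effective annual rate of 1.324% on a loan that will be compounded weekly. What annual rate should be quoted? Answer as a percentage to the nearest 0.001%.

1.315%

(1 + r/52)^52 − 1 = 0.01324, so 1 + r/52 = 1.01324^(1/52).
r/52 = 0.000253, so r = 0.013155 = 1.315%.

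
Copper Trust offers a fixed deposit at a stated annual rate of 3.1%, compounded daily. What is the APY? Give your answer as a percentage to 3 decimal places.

EAR = (1 + 0.031/365)^365 − 1.
= (1 + 0.000085)^365 − 1 = 1.031484 − 1 = 3.148%.

3.148%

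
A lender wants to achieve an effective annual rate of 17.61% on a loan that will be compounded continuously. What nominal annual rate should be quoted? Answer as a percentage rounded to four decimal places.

Continuous: nominal r satisfies e^r − 1 = 0.1761.
r = ln(1 + 0.1761) = ln(1.1761) = 0.162204 = 16.2204%.

16.2204%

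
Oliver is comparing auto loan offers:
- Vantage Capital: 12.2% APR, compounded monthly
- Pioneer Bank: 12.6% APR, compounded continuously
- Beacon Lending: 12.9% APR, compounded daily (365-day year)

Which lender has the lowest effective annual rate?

Vantage Capital

Vantage Capital: (1 + 0.122/12)^12 − 1 = 12.906%
Pioneer Bank: e^0.126 − 1 = 13.428%
Beacon Lending: (1 + 0.129/365)^365 − 1 = 13.766%
The lowest effective annual rate is Vantage Capital at 12.906%.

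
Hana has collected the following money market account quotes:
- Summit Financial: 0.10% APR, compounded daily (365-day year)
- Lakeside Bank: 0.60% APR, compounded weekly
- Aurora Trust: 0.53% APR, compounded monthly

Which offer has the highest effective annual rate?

Summit Financial: (1 + 0.0010/365)^365 − 1 = 0.100%
Lakeside Bank: (1 + 0.0060/52)^52 − 1 = 0.602%
Aurora Trust: (1 + 0.0053/12)^12 − 1 = 0.531%
The highest effective annual rate is Lakeside Bank at 0.602%.

Lakeside Bank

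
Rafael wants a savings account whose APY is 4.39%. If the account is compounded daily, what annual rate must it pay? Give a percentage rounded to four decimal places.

(1 + r/365)^365 − 1 = 0.0439, so 1 + r/365 = 1.0439^(1/365).
r/365 = 0.000118, so r = 0.042966 = 4.2966%.

4.2966%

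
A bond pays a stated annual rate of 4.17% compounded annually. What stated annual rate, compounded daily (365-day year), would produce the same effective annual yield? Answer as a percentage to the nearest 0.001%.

Compounded annually, EAR = nominal = 0.041700.
Solve (1 + r/365)^365 = 1.041700: r/365 = 1.041700^(1/365) − 1 = 0.000112, so r = 0.040856 = 4.086%.

4.086%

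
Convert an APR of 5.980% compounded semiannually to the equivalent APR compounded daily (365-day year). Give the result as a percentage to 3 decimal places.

5.893%

EAR = (1 + 0.05980/2)^2 − 1 = 0.060694.
Solve (1 + r/365)^365 = 1.060694: r/365 = 1.060694^(1/365) − 1 = 0.000161, so r = 0.058928 = 5.893%.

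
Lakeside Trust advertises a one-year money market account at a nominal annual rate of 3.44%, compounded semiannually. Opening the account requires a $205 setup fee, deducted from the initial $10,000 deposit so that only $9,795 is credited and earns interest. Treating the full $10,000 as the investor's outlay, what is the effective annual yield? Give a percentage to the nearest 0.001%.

Value after one year: 9,795 × (1 + 0.0344/2)^2 = 9,795 × 1.034696 = $10,134.85.
Effective yield on the $10,000 outlay: 10,134.85 / 10,000 − 1 = 0.013485 = 1.348%.

1.348%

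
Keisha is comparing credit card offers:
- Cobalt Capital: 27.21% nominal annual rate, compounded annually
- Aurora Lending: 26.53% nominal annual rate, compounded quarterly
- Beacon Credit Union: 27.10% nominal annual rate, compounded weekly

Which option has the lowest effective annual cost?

Cobalt Capital

Cobalt Capital: compounded annually, EAR = 27.210%
Aurora Lending: (1 + 0.2653/4)^4 − 1 = 29.288%
Beacon Credit Union: (1 + 0.2710/52)^52 − 1 = 31.035%
The lowest effective annual rate is Cobalt Capital at 27.210%.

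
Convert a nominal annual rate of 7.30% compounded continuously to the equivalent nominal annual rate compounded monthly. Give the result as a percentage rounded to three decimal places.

EAR under continuous compounding: e^0.0730 − 1 = 0.075731.
Solve (1 + r/12)^12 = 1.075731: r/12 = 1.075731^(1/12) − 1 = 0.006102, so r = 0.073222 = 7.322%.

7.322%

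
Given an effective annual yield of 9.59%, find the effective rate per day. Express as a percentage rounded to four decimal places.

0.0251%

The per-day rate i satisfies (1 + i)^365 = 1 + 0.0959.
i = 1.0959^(1/365) − 1 = 0.0002509 = 0.0251%.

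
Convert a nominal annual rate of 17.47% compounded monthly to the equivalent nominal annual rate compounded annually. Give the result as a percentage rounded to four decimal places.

18.9390%

EAR = (1 + 0.1747/12)^12 − 1 = 0.189390.
Compounded annually, the equivalent nominal rate is the EAR itself: 18.9390%.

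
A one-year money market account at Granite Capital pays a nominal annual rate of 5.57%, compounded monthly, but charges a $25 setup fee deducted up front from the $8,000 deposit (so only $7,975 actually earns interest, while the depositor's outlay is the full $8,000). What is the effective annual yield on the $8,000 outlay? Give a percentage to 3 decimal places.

5.384%

Value after one year: 7,975 × (1 + 0.0557/12)^12 = 7,975 × 1.057144 = $8,430.73.
Effective yield on the $8,000 outlay: 8,430.73 / 8,000 − 1 = 0.053841 = 5.384%.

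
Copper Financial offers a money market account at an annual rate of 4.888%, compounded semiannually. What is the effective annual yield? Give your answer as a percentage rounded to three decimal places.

EAR = (1 + 0.04888/2)^2 − 1.
= (1 + 0.024440)^2 − 1 = 1.049477 − 1 = 4.948%.

4.948%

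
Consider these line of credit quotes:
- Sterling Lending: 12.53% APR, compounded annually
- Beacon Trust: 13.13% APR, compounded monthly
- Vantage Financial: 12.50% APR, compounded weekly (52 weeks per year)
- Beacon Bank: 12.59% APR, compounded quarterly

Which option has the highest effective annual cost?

Beacon Trust

Sterling Lending: compounded annually, EAR = 12.530%
Beacon Trust: (1 + 0.1313/12)^12 − 1 = 13.950%
Vantage Financial: (1 + 0.1250/52)^52 − 1 = 13.298%
Beacon Bank: (1 + 0.1259/4)^4 − 1 = 13.197%
The highest effective annual rate is Beacon Trust at 13.950%.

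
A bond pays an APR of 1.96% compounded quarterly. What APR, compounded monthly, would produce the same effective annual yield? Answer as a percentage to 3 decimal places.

EAR = (1 + 0.0196/4)^4 − 1 = 0.019745.
Solve (1 + r/12)^12 = 1.019745: r/12 = 1.019745^(1/12) − 1 = 0.001631, so r = 0.019568 = 1.957%.

1.957%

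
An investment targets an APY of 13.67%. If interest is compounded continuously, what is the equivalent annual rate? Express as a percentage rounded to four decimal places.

12.8129%

Continuous: nominal r satisfies e^r − 1 = 0.1367.
r = ln(1 + 0.1367) = ln(1.1367) = 0.128129 = 12.8129%.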